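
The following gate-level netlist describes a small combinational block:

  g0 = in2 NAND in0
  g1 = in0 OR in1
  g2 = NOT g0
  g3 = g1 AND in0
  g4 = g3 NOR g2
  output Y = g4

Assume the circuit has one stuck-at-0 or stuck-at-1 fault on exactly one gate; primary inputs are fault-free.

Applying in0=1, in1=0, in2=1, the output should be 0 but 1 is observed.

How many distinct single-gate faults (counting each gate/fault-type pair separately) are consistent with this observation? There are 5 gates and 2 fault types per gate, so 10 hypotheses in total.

Fault-free: g0=0, g1=1, g2=1, g3=1, g4=0 → 0. Observed 1.
  g0 stuck-at-0: output 0 ✗
  g0 stuck-at-1: output 0 ✗
  g1 stuck-at-0: output 0 ✗
  g1 stuck-at-1: output 0 ✗
  g2 stuck-at-0: output 0 ✗
  g2 stuck-at-1: output 0 ✗
  g3 stuck-at-0: output 0 ✗
  g3 stuck-at-1: output 0 ✗
  g4 stuck-at-0: output 0 ✗
  g4 stuck-at-1: output 1 ✓
Consistent faults: {g4 stuck-at-1} — 1 in all.

1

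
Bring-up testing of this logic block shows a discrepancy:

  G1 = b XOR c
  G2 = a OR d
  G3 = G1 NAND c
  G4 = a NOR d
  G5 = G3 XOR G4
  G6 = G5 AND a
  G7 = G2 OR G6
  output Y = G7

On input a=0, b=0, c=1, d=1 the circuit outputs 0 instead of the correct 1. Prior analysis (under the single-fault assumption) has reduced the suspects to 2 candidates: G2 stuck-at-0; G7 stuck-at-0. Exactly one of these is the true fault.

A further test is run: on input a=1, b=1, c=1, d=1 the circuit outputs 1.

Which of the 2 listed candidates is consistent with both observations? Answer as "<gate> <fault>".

Evaluate each candidate on input a=1, b=1, c=1, d=1:
  G2 stuck-at-0: G1=0, G2=0 [stuck-at-0], G3=1, G4=0, G5=1, G6=1, G7=1 → 1 — matches
  G7 stuck-at-0: G1=0, G2=1, G3=1, G4=0, G5=1, G6=1, G7=0 [stuck-at-0] → 0 — eliminated
Only G2 stuck-at-0 reproduces the observed 1.

G2 stuck-at-0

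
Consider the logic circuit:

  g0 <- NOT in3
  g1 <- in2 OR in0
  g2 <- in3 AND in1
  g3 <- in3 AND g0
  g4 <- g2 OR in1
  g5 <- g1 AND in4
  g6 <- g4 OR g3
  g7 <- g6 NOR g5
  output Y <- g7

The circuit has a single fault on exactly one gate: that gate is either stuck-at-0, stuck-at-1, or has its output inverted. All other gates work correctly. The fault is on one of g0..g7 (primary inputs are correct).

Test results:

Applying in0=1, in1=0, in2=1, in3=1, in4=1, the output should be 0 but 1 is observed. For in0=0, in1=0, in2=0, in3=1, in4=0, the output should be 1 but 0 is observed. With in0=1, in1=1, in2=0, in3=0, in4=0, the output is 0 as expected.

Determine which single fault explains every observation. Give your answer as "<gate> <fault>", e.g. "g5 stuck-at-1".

Fault-free values for test 1 (in0=1, in1=0, in2=1, in3=1, in4=1): g0=0, g1=1, g2=0, g3=0, g4=0, g5=1, g6=0, g7=0, giving Y=0. Observed 1.
Test 1: faults giving observed 1 are {g1 stuck-at-0, g1 inverted output, g5 stuck-at-0, g5 inverted output, g7 stuck-at-1, g7 inverted output}.
Test 2 (in0=0, in1=0, in2=0, in3=1, in4=0): fault-free g0=0, g1=0, g2=0, g3=0, g4=0, g5=0, g6=0, g7=1 → 1; observed 0. Eliminates g1 stuck-at-0, g1 inverted output, g5 stuck-at-0, g7 stuck-at-1.
Test 3 (in0=1, in1=1, in2=0, in3=0, in4=0): fault-free g0=1, g1=1, g2=0, g3=0, g4=1, g5=0, g6=1, g7=0 → 0; observed 0. Eliminates g7 inverted output.
Only g5 inverted output is consistent with every test.

g5 inverted output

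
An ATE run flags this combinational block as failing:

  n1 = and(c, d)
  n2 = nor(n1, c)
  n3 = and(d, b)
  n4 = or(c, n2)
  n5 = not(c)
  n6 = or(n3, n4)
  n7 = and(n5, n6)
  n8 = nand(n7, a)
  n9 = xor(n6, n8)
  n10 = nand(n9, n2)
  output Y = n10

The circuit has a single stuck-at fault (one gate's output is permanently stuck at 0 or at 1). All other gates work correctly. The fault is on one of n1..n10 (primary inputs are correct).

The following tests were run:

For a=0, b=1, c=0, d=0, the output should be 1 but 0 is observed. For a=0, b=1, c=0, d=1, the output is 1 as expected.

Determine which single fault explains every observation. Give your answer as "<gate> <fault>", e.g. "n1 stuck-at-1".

n4 stuck-at-0

Fault-free values for test 1 (a=0, b=1, c=0, d=0): n1=0, n2=1, n3=0, n4=1, n5=1, n6=1, n7=1, n8=1, n9=0, n10=1, giving Y=1. Observed 0.
Test 1: faults giving observed 0 are {n4 stuck-at-0, n6 stuck-at-0, n8 stuck-at-0, n9 stuck-at-1, n10 stuck-at-0}.
Test 2 (a=0, b=1, c=0, d=1): fault-free n1=0, n2=1, n3=1, n4=1, n5=1, n6=1, n7=1, n8=1, n9=0, n10=1 → 1; observed 1. Eliminates n6 stuck-at-0, n8 stuck-at-0, n9 stuck-at-1, n10 stuck-at-0.
Only n4 stuck-at-0 is consistent with every test.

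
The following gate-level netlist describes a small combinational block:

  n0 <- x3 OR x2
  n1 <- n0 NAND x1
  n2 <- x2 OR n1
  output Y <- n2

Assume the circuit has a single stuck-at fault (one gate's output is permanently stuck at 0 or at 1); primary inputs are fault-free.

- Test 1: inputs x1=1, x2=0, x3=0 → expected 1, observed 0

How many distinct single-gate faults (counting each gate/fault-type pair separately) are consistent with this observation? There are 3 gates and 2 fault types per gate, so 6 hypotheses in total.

Fault-free: n0=0, n1=1, n2=1 → 1. Observed 0.
  n0 stuck-at-0: output 1 ✗
  n0 stuck-at-1: output 0 ✓
  n1 stuck-at-0: output 0 ✓
  n1 stuck-at-1: output 1 ✗
  n2 stuck-at-0: output 0 ✓
  n2 stuck-at-1: output 1 ✗
Consistent faults: {n0 stuck-at-1, n1 stuck-at-0, n2 stuck-at-0} — 3 in all.

3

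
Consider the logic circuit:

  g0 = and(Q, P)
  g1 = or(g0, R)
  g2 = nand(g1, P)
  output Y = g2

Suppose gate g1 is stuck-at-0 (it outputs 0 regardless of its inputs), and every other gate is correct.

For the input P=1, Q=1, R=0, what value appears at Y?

Propagate with g1 forced: g0=1, g1=0 [stuck-at-0], g2=1.
So Y = 1. (Without the fault it would be 0.)

1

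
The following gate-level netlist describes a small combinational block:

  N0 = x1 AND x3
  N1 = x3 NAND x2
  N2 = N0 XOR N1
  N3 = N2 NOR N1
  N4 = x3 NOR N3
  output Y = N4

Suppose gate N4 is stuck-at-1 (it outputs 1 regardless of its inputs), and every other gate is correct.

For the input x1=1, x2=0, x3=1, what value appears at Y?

1

Propagate with N4 forced: N0=1, N1=1, N2=0, N3=0, N4=1 [stuck-at-1].
So Y = 1. (Without the fault it would be 0.)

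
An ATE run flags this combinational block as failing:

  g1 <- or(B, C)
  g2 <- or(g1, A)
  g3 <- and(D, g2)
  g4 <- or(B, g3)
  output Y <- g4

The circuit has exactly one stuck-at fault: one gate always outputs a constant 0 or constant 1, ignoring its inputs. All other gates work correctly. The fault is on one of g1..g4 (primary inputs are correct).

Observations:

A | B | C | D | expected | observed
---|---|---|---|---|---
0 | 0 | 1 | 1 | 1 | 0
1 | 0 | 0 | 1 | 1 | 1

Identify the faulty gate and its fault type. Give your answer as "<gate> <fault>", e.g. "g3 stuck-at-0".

g1 stuck-at-0

Fault-free values for test 1 (A=0, B=0, C=1, D=1): g1=1, g2=1, g3=1, g4=1, giving Y=1. Observed 0.
Test 1: faults giving observed 0 are {g1 stuck-at-0, g2 stuck-at-0, g3 stuck-at-0, g4 stuck-at-0}.
Test 2 (A=1, B=0, C=0, D=1): fault-free g1=0, g2=1, g3=1, g4=1 → 1; observed 1. Eliminates g2 stuck-at-0, g3 stuck-at-0, g4 stuck-at-0.
Only g1 stuck-at-0 is consistent with every test.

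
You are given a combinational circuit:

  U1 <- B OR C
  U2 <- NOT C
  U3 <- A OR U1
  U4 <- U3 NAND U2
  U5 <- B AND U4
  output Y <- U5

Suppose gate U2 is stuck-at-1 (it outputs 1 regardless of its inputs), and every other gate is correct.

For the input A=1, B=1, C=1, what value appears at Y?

Propagate with U2 forced: U1=1, U2=1 [stuck-at-1], U3=1, U4=0, U5=0.
So Y = 0. (Without the fault it would be 1.)

0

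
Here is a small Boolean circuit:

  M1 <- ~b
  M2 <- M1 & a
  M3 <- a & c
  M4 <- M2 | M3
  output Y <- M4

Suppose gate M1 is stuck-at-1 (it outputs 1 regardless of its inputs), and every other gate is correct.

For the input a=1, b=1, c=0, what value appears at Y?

Propagate with M1 forced: M1=1 [stuck-at-1], M2=1, M3=0, M4=1.
So Y = 1. (Without the fault it would be 0.)

1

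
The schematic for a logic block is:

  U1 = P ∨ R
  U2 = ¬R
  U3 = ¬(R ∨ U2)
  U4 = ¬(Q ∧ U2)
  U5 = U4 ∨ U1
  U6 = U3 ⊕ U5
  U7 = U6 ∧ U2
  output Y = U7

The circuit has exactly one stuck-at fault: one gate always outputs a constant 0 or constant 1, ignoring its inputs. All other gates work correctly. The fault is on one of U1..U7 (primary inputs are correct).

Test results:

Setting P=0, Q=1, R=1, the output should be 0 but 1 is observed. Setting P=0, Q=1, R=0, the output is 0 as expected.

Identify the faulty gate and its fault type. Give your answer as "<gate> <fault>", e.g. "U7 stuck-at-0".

Fault-free values for test 1 (P=0, Q=1, R=1): U1=1, U2=0, U3=0, U4=1, U5=1, U6=1, U7=0, giving Y=0. Observed 1.
Test 1: faults giving observed 1 are {U2 stuck-at-1, U7 stuck-at-1}.
Test 2 (P=0, Q=1, R=0): fault-free U1=0, U2=1, U3=0, U4=0, U5=0, U6=0, U7=0 → 0; observed 0. Eliminates U7 stuck-at-1.
Only U2 stuck-at-1 is consistent with every test.

U2 stuck-at-1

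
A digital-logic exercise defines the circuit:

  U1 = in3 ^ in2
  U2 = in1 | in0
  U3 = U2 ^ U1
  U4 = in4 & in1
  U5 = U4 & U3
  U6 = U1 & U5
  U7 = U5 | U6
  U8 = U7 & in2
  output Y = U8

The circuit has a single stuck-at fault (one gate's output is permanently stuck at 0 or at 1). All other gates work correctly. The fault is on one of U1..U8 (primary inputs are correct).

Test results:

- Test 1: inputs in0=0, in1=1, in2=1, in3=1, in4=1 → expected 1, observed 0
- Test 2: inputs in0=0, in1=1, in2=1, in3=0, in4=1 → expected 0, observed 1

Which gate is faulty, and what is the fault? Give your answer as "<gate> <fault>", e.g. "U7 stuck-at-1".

U2 stuck-at-0

Fault-free values for test 1 (in0=0, in1=1, in2=1, in3=1, in4=1): U1=0, U2=1, U3=1, U4=1, U5=1, U6=0, U7=1, U8=1, giving Y=1. Observed 0.
Test 1: faults giving observed 0 are {U1 stuck-at-1, U2 stuck-at-0, U3 stuck-at-0, U4 stuck-at-0, U5 stuck-at-0, U7 stuck-at-0, U8 stuck-at-0}.
Test 2 (in0=0, in1=1, in2=1, in3=0, in4=1): fault-free U1=1, U2=1, U3=0, U4=1, U5=0, U6=0, U7=0, U8=0 → 0; observed 1. Eliminates U1 stuck-at-1, U3 stuck-at-0, U4 stuck-at-0, U5 stuck-at-0, U7 stuck-at-0, U8 stuck-at-0.
Only U2 stuck-at-0 is consistent with every test.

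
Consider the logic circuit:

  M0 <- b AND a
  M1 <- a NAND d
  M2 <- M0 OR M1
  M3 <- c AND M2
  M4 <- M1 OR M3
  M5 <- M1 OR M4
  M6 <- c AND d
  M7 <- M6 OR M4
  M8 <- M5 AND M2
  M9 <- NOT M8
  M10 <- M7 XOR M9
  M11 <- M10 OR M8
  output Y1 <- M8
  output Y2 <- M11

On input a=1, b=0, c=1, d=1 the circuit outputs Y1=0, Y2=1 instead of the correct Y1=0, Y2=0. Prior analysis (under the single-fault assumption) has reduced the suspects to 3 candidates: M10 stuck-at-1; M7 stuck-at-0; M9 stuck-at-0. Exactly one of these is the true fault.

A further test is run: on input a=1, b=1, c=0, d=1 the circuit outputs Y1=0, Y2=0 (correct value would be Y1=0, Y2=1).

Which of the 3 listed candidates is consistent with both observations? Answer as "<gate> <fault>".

Evaluate each candidate on input a=1, b=1, c=0, d=1:
  M10 stuck-at-1: M0=1, M1=0, M2=1, M3=0, M4=0, M5=0, M6=0, M7=0, M8=0, M9=1, M10=1 [stuck-at-1], M11=1 → Y1=0, Y2=1 — eliminated
  M7 stuck-at-0: M0=1, M1=0, M2=1, M3=0, M4=0, M5=0, M6=0, M7=0 [stuck-at-0], M8=0, M9=1, M10=1, M11=1 → Y1=0, Y2=1 — eliminated
  M9 stuck-at-0: M0=1, M1=0, M2=1, M3=0, M4=0, M5=0, M6=0, M7=0, M8=0, M9=0 [stuck-at-0], M10=0, M11=0 → Y1=0, Y2=0 — matches
Only M9 stuck-at-0 reproduces the observed Y1=0, Y2=0.

M9 stuck-at-0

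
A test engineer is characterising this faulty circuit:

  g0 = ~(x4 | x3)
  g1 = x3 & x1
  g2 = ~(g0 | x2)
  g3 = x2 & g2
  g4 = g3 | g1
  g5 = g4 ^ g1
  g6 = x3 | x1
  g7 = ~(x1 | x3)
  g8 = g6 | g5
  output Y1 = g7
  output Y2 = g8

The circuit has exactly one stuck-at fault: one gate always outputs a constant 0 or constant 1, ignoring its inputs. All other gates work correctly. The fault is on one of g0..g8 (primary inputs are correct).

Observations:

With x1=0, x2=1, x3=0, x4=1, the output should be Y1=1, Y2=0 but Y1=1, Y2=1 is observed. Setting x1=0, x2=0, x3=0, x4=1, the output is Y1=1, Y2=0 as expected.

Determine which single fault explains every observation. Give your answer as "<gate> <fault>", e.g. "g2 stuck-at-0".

g2 stuck-at-1

Fault-free values for test 1 (x1=0, x2=1, x3=0, x4=1): g0=0, g1=0, g2=0, g3=0, g4=0, g5=0, g6=0, g7=1, g8=0, giving Y1=1, Y2=0. Observed Y1=1, Y2=1.
Test 1: faults giving observed Y1=1, Y2=1 are {g2 stuck-at-1, g3 stuck-at-1, g4 stuck-at-1, g5 stuck-at-1, g6 stuck-at-1, g8 stuck-at-1}.
Test 2 (x1=0, x2=0, x3=0, x4=1): fault-free g0=0, g1=0, g2=1, g3=0, g4=0, g5=0, g6=0, g7=1, g8=0 → Y1=1, Y2=0; observed Y1=1, Y2=0. Eliminates g3 stuck-at-1, g4 stuck-at-1, g5 stuck-at-1, g6 stuck-at-1, g8 stuck-at-1.
Only g2 stuck-at-1 is consistent with every test.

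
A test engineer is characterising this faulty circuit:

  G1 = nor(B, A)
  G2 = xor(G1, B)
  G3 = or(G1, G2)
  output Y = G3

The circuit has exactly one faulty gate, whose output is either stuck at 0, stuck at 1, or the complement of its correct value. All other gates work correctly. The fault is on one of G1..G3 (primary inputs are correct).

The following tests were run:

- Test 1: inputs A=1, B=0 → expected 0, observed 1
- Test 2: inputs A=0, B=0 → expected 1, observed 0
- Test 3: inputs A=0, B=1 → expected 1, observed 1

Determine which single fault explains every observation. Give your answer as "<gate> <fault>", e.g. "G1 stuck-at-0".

Fault-free values for test 1 (A=1, B=0): G1=0, G2=0, G3=0, giving Y=0. Observed 1.
Test 1: faults giving observed 1 are {G1 stuck-at-1, G1 inverted output, G2 stuck-at-1, G2 inverted output, G3 stuck-at-1, G3 inverted output}.
Test 2 (A=0, B=0): fault-free G1=1, G2=1, G3=1 → 1; observed 0. Eliminates G1 stuck-at-1, G2 stuck-at-1, G2 inverted output, G3 stuck-at-1.
Test 3 (A=0, B=1): fault-free G1=0, G2=1, G3=1 → 1; observed 1. Eliminates G3 inverted output.
Only G1 inverted output is consistent with every test.

G1 inverted output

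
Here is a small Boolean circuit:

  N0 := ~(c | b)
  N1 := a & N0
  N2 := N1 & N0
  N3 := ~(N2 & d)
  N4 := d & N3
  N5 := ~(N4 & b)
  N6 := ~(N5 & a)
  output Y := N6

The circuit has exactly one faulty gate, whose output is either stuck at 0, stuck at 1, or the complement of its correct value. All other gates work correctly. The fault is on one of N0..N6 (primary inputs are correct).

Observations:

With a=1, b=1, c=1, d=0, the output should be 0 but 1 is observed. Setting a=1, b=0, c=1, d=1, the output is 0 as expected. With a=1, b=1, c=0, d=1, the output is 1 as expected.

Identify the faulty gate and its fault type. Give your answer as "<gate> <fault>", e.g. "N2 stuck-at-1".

Fault-free values for test 1 (a=1, b=1, c=1, d=0): N0=0, N1=0, N2=0, N3=1, N4=0, N5=1, N6=0, giving Y=0. Observed 1.
Test 1: faults giving observed 1 are {N4 stuck-at-1, N4 inverted output, N5 stuck-at-0, N5 inverted output, N6 stuck-at-1, N6 inverted output}.
Test 2 (a=1, b=0, c=1, d=1): fault-free N0=0, N1=0, N2=0, N3=1, N4=1, N5=1, N6=0 → 0; observed 0. Eliminates N5 stuck-at-0, N5 inverted output, N6 stuck-at-1, N6 inverted output.
Test 3 (a=1, b=1, c=0, d=1): fault-free N0=0, N1=0, N2=0, N3=1, N4=1, N5=0, N6=1 → 1; observed 1. Eliminates N4 inverted output.
Only N4 stuck-at-1 is consistent with every test.

N4 stuck-at-1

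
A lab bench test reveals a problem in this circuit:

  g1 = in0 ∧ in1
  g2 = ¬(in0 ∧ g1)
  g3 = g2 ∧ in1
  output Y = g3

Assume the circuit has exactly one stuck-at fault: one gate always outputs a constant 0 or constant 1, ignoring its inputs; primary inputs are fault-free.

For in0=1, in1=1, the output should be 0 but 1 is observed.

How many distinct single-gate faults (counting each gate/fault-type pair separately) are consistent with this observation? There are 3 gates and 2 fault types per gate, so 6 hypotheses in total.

3

Fault-free: g1=1, g2=0, g3=0 → 0. Observed 1.
  g1 stuck-at-0: output 1 ✓
  g1 stuck-at-1: output 0 ✗
  g2 stuck-at-0: output 0 ✗
  g2 stuck-at-1: output 1 ✓
  g3 stuck-at-0: output 0 ✗
  g3 stuck-at-1: output 1 ✓
Consistent faults: {g1 stuck-at-0, g2 stuck-at-1, g3 stuck-at-1} — 3 in all.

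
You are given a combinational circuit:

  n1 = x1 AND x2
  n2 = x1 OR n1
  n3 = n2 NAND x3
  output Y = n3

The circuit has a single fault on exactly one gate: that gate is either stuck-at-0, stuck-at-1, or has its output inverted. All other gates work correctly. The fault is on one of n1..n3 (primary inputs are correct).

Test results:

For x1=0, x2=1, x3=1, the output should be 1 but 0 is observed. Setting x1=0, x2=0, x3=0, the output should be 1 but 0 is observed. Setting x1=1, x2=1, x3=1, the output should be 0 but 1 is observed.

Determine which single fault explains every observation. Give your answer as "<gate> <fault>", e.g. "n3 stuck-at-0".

n3 inverted output

Fault-free values for test 1 (x1=0, x2=1, x3=1): n1=0, n2=0, n3=1, giving Y=1. Observed 0.
Test 1: faults giving observed 0 are {n1 stuck-at-1, n1 inverted output, n2 stuck-at-1, n2 inverted output, n3 stuck-at-0, n3 inverted output}.
Test 2 (x1=0, x2=0, x3=0): fault-free n1=0, n2=0, n3=1 → 1; observed 0. Eliminates n1 stuck-at-1, n1 inverted output, n2 stuck-at-1, n2 inverted output.
Test 3 (x1=1, x2=1, x3=1): fault-free n1=1, n2=1, n3=0 → 0; observed 1. Eliminates n3 stuck-at-0.
Only n3 inverted output is consistent with every test.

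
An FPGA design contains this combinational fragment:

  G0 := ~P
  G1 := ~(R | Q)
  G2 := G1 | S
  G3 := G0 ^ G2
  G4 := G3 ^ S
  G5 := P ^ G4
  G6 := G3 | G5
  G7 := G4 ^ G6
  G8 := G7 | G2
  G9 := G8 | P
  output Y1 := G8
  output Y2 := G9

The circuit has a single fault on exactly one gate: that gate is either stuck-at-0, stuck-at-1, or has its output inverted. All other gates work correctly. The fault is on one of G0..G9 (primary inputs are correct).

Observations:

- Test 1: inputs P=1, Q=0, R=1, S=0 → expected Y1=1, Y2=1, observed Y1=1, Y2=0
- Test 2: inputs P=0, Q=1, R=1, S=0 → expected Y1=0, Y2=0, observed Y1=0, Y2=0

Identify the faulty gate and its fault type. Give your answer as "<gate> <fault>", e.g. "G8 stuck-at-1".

G9 stuck-at-0

Fault-free values for test 1 (P=1, Q=0, R=1, S=0): G0=0, G1=0, G2=0, G3=0, G4=0, G5=1, G6=1, G7=1, G8=1, G9=1, giving Y1=1, Y2=1. Observed Y1=1, Y2=0.
Test 1: faults giving observed Y1=1, Y2=0 are {G9 stuck-at-0, G9 inverted output}.
Test 2 (P=0, Q=1, R=1, S=0): fault-free G0=1, G1=0, G2=0, G3=1, G4=1, G5=1, G6=1, G7=0, G8=0, G9=0 → Y1=0, Y2=0; observed Y1=0, Y2=0. Eliminates G9 inverted output.
Only G9 stuck-at-0 is consistent with every test.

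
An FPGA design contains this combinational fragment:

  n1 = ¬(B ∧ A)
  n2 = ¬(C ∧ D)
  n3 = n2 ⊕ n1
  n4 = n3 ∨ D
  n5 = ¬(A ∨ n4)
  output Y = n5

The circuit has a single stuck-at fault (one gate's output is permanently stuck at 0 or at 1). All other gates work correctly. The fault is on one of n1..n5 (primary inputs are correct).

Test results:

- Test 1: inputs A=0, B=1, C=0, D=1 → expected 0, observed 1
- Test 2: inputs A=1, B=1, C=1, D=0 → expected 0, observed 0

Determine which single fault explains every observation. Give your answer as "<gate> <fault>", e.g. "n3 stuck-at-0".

Fault-free values for test 1 (A=0, B=1, C=0, D=1): n1=1, n2=1, n3=0, n4=1, n5=0, giving Y=0. Observed 1.
Test 1: faults giving observed 1 are {n4 stuck-at-0, n5 stuck-at-1}.
Test 2 (A=1, B=1, C=1, D=0): fault-free n1=0, n2=1, n3=1, n4=1, n5=0 → 0; observed 0. Eliminates n5 stuck-at-1.
Only n4 stuck-at-0 is consistent with every test.

n4 stuck-at-0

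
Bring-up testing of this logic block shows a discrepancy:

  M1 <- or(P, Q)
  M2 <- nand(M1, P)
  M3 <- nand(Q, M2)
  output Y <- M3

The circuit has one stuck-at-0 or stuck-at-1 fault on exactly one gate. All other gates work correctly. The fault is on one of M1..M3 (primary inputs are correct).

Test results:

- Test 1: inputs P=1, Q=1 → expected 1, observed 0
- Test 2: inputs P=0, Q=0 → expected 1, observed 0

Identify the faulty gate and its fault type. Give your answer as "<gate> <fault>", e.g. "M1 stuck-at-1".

Fault-free values for test 1 (P=1, Q=1): M1=1, M2=0, M3=1, giving Y=1. Observed 0.
Test 1: faults giving observed 0 are {M1 stuck-at-0, M2 stuck-at-1, M3 stuck-at-0}.
Test 2 (P=0, Q=0): fault-free M1=0, M2=1, M3=1 → 1; observed 0. Eliminates M1 stuck-at-0, M2 stuck-at-1.
Only M3 stuck-at-0 is consistent with every test.

M3 stuck-at-0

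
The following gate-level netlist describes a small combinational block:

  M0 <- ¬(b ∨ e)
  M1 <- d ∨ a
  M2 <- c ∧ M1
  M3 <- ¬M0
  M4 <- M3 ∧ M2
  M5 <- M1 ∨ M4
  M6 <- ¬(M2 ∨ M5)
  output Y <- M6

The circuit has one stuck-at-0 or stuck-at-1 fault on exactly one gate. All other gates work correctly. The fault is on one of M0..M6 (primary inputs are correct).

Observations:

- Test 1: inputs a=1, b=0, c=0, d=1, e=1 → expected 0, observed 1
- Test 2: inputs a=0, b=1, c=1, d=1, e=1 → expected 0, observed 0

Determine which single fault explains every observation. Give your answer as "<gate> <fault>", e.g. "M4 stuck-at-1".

Fault-free values for test 1 (a=1, b=0, c=0, d=1, e=1): M0=0, M1=1, M2=0, M3=1, M4=0, M5=1, M6=0, giving Y=0. Observed 1.
Test 1: faults giving observed 1 are {M1 stuck-at-0, M5 stuck-at-0, M6 stuck-at-1}.
Test 2 (a=0, b=1, c=1, d=1, e=1): fault-free M0=0, M1=1, M2=1, M3=1, M4=1, M5=1, M6=0 → 0; observed 0. Eliminates M1 stuck-at-0, M6 stuck-at-1.
Only M5 stuck-at-0 is consistent with every test.

M5 stuck-at-0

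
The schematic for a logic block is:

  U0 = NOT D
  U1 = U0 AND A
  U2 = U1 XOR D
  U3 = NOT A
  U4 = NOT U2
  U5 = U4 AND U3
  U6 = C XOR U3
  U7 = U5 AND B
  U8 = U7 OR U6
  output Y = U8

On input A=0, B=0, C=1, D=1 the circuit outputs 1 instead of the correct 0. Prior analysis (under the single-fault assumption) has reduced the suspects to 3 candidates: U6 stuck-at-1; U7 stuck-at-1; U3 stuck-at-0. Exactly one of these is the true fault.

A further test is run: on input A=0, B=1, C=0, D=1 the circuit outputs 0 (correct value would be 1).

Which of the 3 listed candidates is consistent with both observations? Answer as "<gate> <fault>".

Evaluate each candidate on input A=0, B=1, C=0, D=1:
  U6 stuck-at-1: U0=0, U1=0, U2=1, U3=1, U4=0, U5=0, U6=1 [stuck-at-1], U7=0, U8=1 → 1 — eliminated
  U7 stuck-at-1: U0=0, U1=0, U2=1, U3=1, U4=0, U5=0, U6=1, U7=1 [stuck-at-1], U8=1 → 1 — eliminated
  U3 stuck-at-0: U0=0, U1=0, U2=1, U3=0 [stuck-at-0], U4=0, U5=0, U6=0, U7=0, U8=0 → 0 — matches
Only U3 stuck-at-0 reproduces the observed 0.

U3 stuck-at-0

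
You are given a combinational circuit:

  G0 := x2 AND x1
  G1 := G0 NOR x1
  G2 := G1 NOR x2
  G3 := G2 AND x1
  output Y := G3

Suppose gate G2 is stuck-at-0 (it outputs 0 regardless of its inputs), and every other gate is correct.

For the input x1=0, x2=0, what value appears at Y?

Propagate with G2 forced: G0=0, G1=1, G2=0 [stuck-at-0], G3=0.
So Y = 0. (Same as the fault-free value — the fault is masked on this input.)

0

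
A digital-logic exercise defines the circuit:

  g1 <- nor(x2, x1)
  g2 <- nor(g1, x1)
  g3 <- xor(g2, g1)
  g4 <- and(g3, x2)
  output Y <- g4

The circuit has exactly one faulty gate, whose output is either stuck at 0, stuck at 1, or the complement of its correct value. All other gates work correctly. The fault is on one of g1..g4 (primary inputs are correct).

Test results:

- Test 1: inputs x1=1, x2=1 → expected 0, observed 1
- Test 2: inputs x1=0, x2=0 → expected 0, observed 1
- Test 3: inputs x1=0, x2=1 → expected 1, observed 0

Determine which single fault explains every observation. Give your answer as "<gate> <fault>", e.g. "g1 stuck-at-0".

Fault-free values for test 1 (x1=1, x2=1): g1=0, g2=0, g3=0, g4=0, giving Y=0. Observed 1.
Test 1: faults giving observed 1 are {g1 stuck-at-1, g1 inverted output, g2 stuck-at-1, g2 inverted output, g3 stuck-at-1, g3 inverted output, g4 stuck-at-1, g4 inverted output}.
Test 2 (x1=0, x2=0): fault-free g1=1, g2=0, g3=1, g4=0 → 0; observed 1. Eliminates g1 stuck-at-1, g1 inverted output, g2 stuck-at-1, g2 inverted output, g3 stuck-at-1, g3 inverted output.
Test 3 (x1=0, x2=1): fault-free g1=0, g2=1, g3=1, g4=1 → 1; observed 0. Eliminates g4 stuck-at-1.
Only g4 inverted output is consistent with every test.

g4 inverted output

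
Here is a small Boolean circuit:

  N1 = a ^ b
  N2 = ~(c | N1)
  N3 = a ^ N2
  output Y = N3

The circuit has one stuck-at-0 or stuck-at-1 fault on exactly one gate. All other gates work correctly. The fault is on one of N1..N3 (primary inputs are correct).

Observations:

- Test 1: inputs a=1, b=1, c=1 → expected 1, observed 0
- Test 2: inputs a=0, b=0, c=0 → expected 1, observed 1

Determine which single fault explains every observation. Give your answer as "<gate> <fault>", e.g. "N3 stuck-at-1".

N2 stuck-at-1

Fault-free values for test 1 (a=1, b=1, c=1): N1=0, N2=0, N3=1, giving Y=1. Observed 0.
Test 1: faults giving observed 0 are {N2 stuck-at-1, N3 stuck-at-0}.
Test 2 (a=0, b=0, c=0): fault-free N1=0, N2=1, N3=1 → 1; observed 1. Eliminates N3 stuck-at-0.
Only N2 stuck-at-1 is consistent with every test.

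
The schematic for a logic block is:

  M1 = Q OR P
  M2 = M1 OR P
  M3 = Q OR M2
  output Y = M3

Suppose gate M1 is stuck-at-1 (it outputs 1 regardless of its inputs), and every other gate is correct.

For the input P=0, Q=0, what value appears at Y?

Propagate with M1 forced: M1=1 [stuck-at-1], M2=1, M3=1.
So Y = 1. (Without the fault it would be 0.)

1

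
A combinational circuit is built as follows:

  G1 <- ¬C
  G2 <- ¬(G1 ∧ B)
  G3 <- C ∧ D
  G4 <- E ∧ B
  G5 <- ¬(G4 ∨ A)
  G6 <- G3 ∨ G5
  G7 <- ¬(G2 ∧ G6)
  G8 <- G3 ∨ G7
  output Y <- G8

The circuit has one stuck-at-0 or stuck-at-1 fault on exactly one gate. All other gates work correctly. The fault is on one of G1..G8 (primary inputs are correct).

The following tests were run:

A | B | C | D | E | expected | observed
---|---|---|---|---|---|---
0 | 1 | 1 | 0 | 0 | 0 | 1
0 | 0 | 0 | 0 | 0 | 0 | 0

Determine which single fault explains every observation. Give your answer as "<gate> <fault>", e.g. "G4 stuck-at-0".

Fault-free values for test 1 (A=0, B=1, C=1, D=0, E=0): G1=0, G2=1, G3=0, G4=0, G5=1, G6=1, G7=0, G8=0, giving Y=0. Observed 1.
Test 1: faults giving observed 1 are {G1 stuck-at-1, G2 stuck-at-0, G3 stuck-at-1, G4 stuck-at-1, G5 stuck-at-0, G6 stuck-at-0, G7 stuck-at-1, G8 stuck-at-1}.
Test 2 (A=0, B=0, C=0, D=0, E=0): fault-free G1=1, G2=1, G3=0, G4=0, G5=1, G6=1, G7=0, G8=0 → 0; observed 0. Eliminates G2 stuck-at-0, G3 stuck-at-1, G4 stuck-at-1, G5 stuck-at-0, G6 stuck-at-0, G7 stuck-at-1, G8 stuck-at-1.
Only G1 stuck-at-1 is consistent with every test.

G1 stuck-at-1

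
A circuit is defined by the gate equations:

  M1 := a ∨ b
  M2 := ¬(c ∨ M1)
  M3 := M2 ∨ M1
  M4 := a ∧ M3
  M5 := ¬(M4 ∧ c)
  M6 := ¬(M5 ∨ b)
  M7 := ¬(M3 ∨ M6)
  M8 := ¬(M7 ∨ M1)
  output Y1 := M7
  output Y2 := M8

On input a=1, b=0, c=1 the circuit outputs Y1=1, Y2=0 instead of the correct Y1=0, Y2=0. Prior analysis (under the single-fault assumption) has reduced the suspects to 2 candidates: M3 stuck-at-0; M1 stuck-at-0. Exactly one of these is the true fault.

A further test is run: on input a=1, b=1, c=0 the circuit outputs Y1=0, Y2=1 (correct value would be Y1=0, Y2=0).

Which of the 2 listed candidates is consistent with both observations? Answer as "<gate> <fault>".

M1 stuck-at-0

Evaluate each candidate on input a=1, b=1, c=0:
  M3 stuck-at-0: M1=1, M2=0, M3=0 [stuck-at-0], M4=0, M5=1, M6=0, M7=1, M8=0 → Y1=1, Y2=0 — eliminated
  M1 stuck-at-0: M1=0 [stuck-at-0], M2=1, M3=1, M4=1, M5=1, M6=0, M7=0, M8=1 → Y1=0, Y2=1 — matches
Only M1 stuck-at-0 reproduces the observed Y1=0, Y2=1.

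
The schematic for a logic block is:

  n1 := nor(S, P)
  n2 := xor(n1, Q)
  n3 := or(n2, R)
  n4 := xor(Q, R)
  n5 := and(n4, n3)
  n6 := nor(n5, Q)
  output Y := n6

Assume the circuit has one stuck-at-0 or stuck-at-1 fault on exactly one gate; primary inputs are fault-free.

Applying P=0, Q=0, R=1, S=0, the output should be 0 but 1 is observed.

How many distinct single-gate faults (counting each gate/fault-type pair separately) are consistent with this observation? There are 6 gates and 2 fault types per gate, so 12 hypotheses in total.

Fault-free: n1=1, n2=1, n3=1, n4=1, n5=1, n6=0 → 0. Observed 1.
  n1 stuck-at-0: output 0 ✗
  n1 stuck-at-1: output 0 ✗
  n2 stuck-at-0: output 0 ✗
  n2 stuck-at-1: output 0 ✗
  n3 stuck-at-0: output 1 ✓
  n3 stuck-at-1: output 0 ✗
  n4 stuck-at-0: output 1 ✓
  n4 stuck-at-1: output 0 ✗
  n5 stuck-at-0: output 1 ✓
  n5 stuck-at-1: output 0 ✗
  n6 stuck-at-0: output 0 ✗
  n6 stuck-at-1: output 1 ✓
Consistent faults: {n3 stuck-at-0, n4 stuck-at-0, n5 stuck-at-0, n6 stuck-at-1} — 4 in all.

4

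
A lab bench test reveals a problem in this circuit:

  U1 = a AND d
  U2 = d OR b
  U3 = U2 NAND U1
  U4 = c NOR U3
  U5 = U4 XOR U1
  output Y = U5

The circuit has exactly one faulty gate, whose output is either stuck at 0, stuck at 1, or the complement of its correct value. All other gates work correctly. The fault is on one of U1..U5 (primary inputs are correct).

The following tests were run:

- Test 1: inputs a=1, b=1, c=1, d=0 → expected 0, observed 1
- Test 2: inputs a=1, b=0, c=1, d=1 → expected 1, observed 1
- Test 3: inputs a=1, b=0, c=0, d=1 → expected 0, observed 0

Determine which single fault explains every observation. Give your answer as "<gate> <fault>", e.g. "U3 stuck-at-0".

U1 stuck-at-1

Fault-free values for test 1 (a=1, b=1, c=1, d=0): U1=0, U2=1, U3=1, U4=0, U5=0, giving Y=0. Observed 1.
Test 1: faults giving observed 1 are {U1 stuck-at-1, U1 inverted output, U4 stuck-at-1, U4 inverted output, U5 stuck-at-1, U5 inverted output}.
Test 2 (a=1, b=0, c=1, d=1): fault-free U1=1, U2=1, U3=0, U4=0, U5=1 → 1; observed 1. Eliminates U1 inverted output, U4 stuck-at-1, U4 inverted output, U5 inverted output.
Test 3 (a=1, b=0, c=0, d=1): fault-free U1=1, U2=1, U3=0, U4=1, U5=0 → 0; observed 0. Eliminates U5 stuck-at-1.
Only U1 stuck-at-1 is consistent with every test.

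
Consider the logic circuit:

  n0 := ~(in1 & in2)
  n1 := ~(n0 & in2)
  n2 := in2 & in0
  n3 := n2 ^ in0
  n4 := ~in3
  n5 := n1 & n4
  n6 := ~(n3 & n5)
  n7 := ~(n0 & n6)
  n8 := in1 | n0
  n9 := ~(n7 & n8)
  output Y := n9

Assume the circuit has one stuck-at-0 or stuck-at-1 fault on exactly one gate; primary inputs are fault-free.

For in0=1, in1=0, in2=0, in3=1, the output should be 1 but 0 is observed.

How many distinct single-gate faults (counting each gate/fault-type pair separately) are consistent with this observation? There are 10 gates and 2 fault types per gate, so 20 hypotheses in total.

5

Fault-free: n0=1, n1=1, n2=0, n3=1, n4=0, n5=0, n6=1, n7=0, n8=1, n9=1 → 1. Observed 0.
  n0: none of the 2 fault types match ✗
  n1: none of the 2 fault types match ✗
  n2: none of the 2 fault types match ✗
  n3: none of the 2 fault types match ✗
  n4: stuck-at-1 ✓; others ✗
  n5: stuck-at-1 ✓; others ✗
  n6: stuck-at-0 ✓; others ✗
  n7: stuck-at-1 ✓; others ✗
  n8: none of the 2 fault types match ✗
  n9: stuck-at-0 ✓; others ✗
Consistent faults: {n4 stuck-at-1, n5 stuck-at-1, n6 stuck-at-0, n7 stuck-at-1, n9 stuck-at-0} — 5 in all.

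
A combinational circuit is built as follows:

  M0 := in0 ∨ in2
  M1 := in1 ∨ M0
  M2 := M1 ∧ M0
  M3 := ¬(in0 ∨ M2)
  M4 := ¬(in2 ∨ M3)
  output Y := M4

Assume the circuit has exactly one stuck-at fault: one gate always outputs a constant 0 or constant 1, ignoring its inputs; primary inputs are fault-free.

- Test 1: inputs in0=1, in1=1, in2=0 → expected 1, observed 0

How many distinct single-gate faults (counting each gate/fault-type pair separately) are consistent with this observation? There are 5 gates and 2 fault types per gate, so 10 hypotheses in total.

Fault-free: M0=1, M1=1, M2=1, M3=0, M4=1 → 1. Observed 0.
  M0 stuck-at-0: output 1 ✗
  M0 stuck-at-1: output 1 ✗
  M1 stuck-at-0: output 1 ✗
  M1 stuck-at-1: output 1 ✗
  M2 stuck-at-0: output 1 ✗
  M2 stuck-at-1: output 1 ✗
  M3 stuck-at-0: output 1 ✗
  M3 stuck-at-1: output 0 ✓
  M4 stuck-at-0: output 0 ✓
  M4 stuck-at-1: output 1 ✗
Consistent faults: {M3 stuck-at-1, M4 stuck-at-0} — 2 in all.

2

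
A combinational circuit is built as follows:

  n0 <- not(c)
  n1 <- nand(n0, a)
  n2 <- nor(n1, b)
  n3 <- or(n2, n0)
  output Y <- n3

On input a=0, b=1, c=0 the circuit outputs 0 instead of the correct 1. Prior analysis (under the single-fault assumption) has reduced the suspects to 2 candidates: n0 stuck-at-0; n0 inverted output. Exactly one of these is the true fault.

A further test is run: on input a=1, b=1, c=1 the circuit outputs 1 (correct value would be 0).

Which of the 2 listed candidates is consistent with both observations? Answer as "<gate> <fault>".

n0 inverted output

Evaluate each candidate on input a=1, b=1, c=1:
  n0 stuck-at-0: n0=0 [stuck-at-0], n1=1, n2=0, n3=0 → 0 — eliminated
  n0 inverted output: n0=1 [inverted output], n1=0, n2=0, n3=1 → 1 — matches
Only n0 inverted output reproduces the observed 1.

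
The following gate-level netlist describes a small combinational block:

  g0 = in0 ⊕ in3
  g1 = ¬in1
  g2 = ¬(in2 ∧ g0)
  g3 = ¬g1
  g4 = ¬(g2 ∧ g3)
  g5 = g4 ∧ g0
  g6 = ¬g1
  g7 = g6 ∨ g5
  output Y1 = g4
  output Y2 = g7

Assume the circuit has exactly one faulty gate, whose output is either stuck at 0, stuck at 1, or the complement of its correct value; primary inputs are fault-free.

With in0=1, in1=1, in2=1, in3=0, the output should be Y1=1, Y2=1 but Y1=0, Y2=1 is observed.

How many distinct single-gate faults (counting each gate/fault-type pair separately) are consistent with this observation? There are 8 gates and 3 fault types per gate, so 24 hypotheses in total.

6

Fault-free: g0=1, g1=0, g2=0, g3=1, g4=1, g5=1, g6=1, g7=1 → Y1=1, Y2=1. Observed Y1=0, Y2=1.
  g0: stuck-at-0, inverted output ✓; others ✗
  g1: none of the 3 fault types match ✗
  g2: stuck-at-1, inverted output ✓; others ✗
  g3: none of the 3 fault types match ✗
  g4: stuck-at-0, inverted output ✓; others ✗
  g5: none of the 3 fault types match ✗
  g6: none of the 3 fault types match ✗
  g7: none of the 3 fault types match ✗
Consistent faults: {g0 stuck-at-0, g0 inverted output, g2 stuck-at-1, g2 inverted output, g4 stuck-at-0, g4 inverted output} — 6 in all.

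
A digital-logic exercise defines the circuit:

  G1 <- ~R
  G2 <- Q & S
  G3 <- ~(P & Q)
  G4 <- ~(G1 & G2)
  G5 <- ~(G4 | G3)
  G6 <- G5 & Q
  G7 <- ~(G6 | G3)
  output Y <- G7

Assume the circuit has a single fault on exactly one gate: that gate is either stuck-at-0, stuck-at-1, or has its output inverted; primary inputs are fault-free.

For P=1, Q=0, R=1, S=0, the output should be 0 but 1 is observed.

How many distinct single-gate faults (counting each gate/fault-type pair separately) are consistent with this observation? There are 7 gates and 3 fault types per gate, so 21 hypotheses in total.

4

Fault-free: G1=0, G2=0, G3=1, G4=1, G5=0, G6=0, G7=0 → 0. Observed 1.
  G1: none of the 3 fault types match ✗
  G2: none of the 3 fault types match ✗
  G3: stuck-at-0, inverted output ✓; others ✗
  G4: none of the 3 fault types match ✗
  G5: none of the 3 fault types match ✗
  G6: none of the 3 fault types match ✗
  G7: stuck-at-1, inverted output ✓; others ✗
Consistent faults: {G3 stuck-at-0, G3 inverted output, G7 stuck-at-1, G7 inverted output} — 4 in all.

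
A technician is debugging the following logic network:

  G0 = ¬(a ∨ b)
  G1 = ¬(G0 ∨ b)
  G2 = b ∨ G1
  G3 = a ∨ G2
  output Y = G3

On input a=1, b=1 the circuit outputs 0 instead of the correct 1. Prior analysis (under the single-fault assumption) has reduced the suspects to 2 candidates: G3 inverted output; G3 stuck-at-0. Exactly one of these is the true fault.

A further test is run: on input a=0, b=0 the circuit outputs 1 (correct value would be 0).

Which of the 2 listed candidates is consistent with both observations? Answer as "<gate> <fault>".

G3 inverted output

Evaluate each candidate on input a=0, b=0:
  G3 inverted output: G0=1, G1=0, G2=0, G3=1 [inverted output] → 1 — matches
  G3 stuck-at-0: G0=1, G1=0, G2=0, G3=0 [stuck-at-0] → 0 — eliminated
Only G3 inverted output reproduces the observed 1.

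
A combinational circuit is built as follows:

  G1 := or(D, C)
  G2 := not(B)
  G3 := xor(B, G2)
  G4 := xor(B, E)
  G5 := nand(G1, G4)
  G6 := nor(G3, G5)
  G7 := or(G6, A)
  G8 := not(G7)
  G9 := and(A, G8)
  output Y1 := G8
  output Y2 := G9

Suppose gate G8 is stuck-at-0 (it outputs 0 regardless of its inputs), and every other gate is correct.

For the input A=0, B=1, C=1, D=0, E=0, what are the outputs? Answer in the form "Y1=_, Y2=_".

Propagate with G8 forced: G1=1, G2=0, G3=1, G4=1, G5=0, G6=0, G7=0, G8=0 [stuck-at-0], G9=0.
So the outputs are Y1=0, Y2=0. (Without the fault they would be Y1=1, Y2=0.)

Y1=0, Y2=0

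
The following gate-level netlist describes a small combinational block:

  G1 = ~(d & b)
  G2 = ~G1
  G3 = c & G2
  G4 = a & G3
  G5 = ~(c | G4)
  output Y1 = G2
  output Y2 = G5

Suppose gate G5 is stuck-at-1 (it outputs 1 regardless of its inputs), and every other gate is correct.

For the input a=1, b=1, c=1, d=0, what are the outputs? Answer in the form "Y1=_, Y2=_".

Y1=0, Y2=1

Propagate with G5 forced: G1=1, G2=0, G3=0, G4=0, G5=1 [stuck-at-1].
So the outputs are Y1=0, Y2=1. (Without the fault they would be Y1=0, Y2=0.)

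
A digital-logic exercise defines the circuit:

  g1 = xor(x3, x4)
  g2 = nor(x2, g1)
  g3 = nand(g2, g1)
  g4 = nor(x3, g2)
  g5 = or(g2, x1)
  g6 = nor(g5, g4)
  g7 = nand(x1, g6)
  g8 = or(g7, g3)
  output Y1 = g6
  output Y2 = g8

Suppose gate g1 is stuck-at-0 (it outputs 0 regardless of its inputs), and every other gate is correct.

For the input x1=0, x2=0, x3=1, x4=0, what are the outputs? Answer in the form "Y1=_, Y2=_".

Y1=0, Y2=1

Propagate with g1 forced: g1=0 [stuck-at-0], g2=1, g3=1, g4=0, g5=1, g6=0, g7=1, g8=1.
So the outputs are Y1=0, Y2=1. (Without the fault they would be Y1=1, Y2=1.)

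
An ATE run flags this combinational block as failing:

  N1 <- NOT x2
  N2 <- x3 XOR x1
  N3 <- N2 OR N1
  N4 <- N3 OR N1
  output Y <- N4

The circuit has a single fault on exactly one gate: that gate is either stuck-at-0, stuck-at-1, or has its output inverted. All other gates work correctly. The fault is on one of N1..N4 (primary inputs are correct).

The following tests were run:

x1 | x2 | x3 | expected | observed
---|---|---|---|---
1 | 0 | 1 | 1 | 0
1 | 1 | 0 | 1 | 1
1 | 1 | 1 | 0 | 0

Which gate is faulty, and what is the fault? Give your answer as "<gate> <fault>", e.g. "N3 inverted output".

N1 stuck-at-0

Fault-free values for test 1 (x1=1, x2=0, x3=1): N1=1, N2=0, N3=1, N4=1, giving Y=1. Observed 0.
Test 1: faults giving observed 0 are {N1 stuck-at-0, N1 inverted output, N4 stuck-at-0, N4 inverted output}.
Test 2 (x1=1, x2=1, x3=0): fault-free N1=0, N2=1, N3=1, N4=1 → 1; observed 1. Eliminates N4 stuck-at-0, N4 inverted output.
Test 3 (x1=1, x2=1, x3=1): fault-free N1=0, N2=0, N3=0, N4=0 → 0; observed 0. Eliminates N1 inverted output.
Only N1 stuck-at-0 is consistent with every test.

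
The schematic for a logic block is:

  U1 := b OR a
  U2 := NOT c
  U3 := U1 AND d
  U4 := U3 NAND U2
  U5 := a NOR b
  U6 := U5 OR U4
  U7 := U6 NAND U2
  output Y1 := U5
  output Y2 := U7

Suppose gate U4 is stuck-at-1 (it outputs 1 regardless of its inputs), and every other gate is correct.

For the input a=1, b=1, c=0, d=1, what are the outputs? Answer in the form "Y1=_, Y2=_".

Y1=0, Y2=0

Propagate with U4 forced: U1=1, U2=1, U3=1, U4=1 [stuck-at-1], U5=0, U6=1, U7=0.
So the outputs are Y1=0, Y2=0. (Without the fault they would be Y1=0, Y2=1.)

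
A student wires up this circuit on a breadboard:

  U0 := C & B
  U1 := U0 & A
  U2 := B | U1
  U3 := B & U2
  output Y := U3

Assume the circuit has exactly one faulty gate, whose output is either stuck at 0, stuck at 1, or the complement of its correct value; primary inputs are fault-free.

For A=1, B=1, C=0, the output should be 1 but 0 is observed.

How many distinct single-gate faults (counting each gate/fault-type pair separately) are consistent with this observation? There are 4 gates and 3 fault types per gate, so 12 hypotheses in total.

Fault-free: U0=0, U1=0, U2=1, U3=1 → 1. Observed 0.
  U0 stuck-at-0: output 1 ✗
  U0 stuck-at-1: output 1 ✗
  U0 inverted output: output 1 ✗
  U1 stuck-at-0: output 1 ✗
  U1 stuck-at-1: output 1 ✗
  U1 inverted output: output 1 ✗
  U2 stuck-at-0: output 0 ✓
  U2 stuck-at-1: output 1 ✗
  U2 inverted output: output 0 ✓
  U3 stuck-at-0: output 0 ✓
  U3 stuck-at-1: output 1 ✗
  U3 inverted output: output 0 ✓
Consistent faults: {U2 stuck-at-0, U2 inverted output, U3 stuck-at-0, U3 inverted output} — 4 in all.

4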